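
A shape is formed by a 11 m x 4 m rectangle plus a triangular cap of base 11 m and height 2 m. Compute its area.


Composite shape: rectangle + triangle
Rectangle area = 11 * 4 = 44
Triangle area = 0.5 * 11 * 2 = 11
Total = 44 + 11
Total = 55
55 m^2


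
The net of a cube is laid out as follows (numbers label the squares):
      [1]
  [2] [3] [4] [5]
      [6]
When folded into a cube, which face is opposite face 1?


Net: cross layout. Take square 3 as the base (bottom).
Fold the four squares in the horizontal row up around 3: 2 -> left, 4 -> right, 5 wraps to the top.
Fold 1 and 6 up from 3: 1 -> back, 6 -> front.
Opposite pairs are therefore: (1, 6), (2, 4), (3, 5).
Face 1 is opposite face 6.
face 6


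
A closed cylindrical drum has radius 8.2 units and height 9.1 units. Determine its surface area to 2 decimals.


Shape: closed cylinder
Radius r = 8.2 units, Height h = 9.1 units
Formula: SA = 2*pi*r^2 + 2*pi*r*h = 2*pi*r*(r + h)
r + h = 17.3
2 * r * (r + h) = 2 * 8.2 * 17.3 = 283.72
SA = 283.72 * pi
SA = 891.33
891.33 units^2


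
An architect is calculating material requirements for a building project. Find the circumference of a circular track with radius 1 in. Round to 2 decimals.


Shape: circle
Radius r = 1 in
Formula: C = 2 * pi * r
C = 2 * pi * 1
C = 2 * pi
C = 6.28
6.28 in


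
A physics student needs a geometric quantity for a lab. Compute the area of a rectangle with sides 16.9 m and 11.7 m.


Shape: rectangle
Length l = 16.9 m, Width w = 11.7 m
Formula: A = l * w
A = 16.9 * 11.7
A = 197.73
197.73 m^2


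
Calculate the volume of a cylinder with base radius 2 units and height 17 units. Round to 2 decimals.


Shape: cylinder
Radius r = 2 units, Height h = 17 units
Formula: V = pi * r^2 * h
r^2 = 4
V = pi * 4 * 17
V = 68 * pi
V = 213.63
213.63 units^3


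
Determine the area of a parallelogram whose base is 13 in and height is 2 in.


Shape: parallelogram
Base b = 13 in, Height h = 2 in
Formula: A = b * h
A = 13 * 2
A = 26
26 in^2


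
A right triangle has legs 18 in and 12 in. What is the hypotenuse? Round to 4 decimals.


Shape: right triangle
Legs a = 18 in, b = 12 in
Formula: c = sqrt(a^2 + b^2)
a^2 = 324, b^2 = 144
a^2 + b^2 = 468
c = sqrt(468)
c = 21.6333
21.6333 in


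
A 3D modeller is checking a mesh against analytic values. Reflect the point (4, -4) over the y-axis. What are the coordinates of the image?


Transformation: reflection
Original point: (4, -4)
Rule for reflection over the y-axis: (x, y) -> (-x, y)
Apply: (4, -4) -> (-4, -4)
(-4, -4)


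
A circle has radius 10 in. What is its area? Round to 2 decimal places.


Shape: circle
Radius r = 10 in
Formula: A = pi * r^2
r^2 = 10^2 = 100
A = pi * 100
A = 314.16
314.16 in^2


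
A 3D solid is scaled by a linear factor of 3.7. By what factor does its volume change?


Linear scale factor k = 3.7
Rule: under a linear scaling by k, volumes scale by k^3.
k^3 = 3.7 * 3.7 * 3.7
k^3 = 13.69 * 3.7
k^3 = 50.653
Volume scales by a factor of 50.653.
50.653 (dimensionless)


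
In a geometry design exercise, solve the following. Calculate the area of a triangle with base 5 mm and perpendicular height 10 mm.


Shape: triangle
Base b = 5 mm, Height h = 10 mm
Formula: A = (1/2) * b * h
A = 0.5 * 5 * 10
A = 0.5 * 50
A = 25
25 mm^2


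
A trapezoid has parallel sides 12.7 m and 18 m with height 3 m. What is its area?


Shape: trapezoid
Parallel sides a = 12.7 m, b = 18 m; Height h = 3 m
Formula: A = (a + b) * h / 2
a + b = 12.7 + 18 = 30.7
A = 30.7 * 3 / 2
A = 92.1 / 2
A = 46.05
46.05 m^2


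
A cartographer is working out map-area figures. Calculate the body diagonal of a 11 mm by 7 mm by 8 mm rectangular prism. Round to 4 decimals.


Shape: rectangular box (space diagonal)
l = 11 mm, w = 7 mm, h = 8 mm
Visualize: the diagonal of the base, then a right triangle with that diagonal and the height.
Formula: d = sqrt(l^2 + w^2 + h^2)
l^2 + w^2 + h^2 = 121 + 49 + 64 = 234
d = sqrt(234)
d = 15.2971
15.2971 mm


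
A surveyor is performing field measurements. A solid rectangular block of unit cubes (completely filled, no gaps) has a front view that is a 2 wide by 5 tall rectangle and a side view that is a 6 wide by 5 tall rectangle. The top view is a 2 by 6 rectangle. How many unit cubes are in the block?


Orthographic views of a solid rectangular block:
Front view 2 x 5 -> length = 2, height = 5
Side view 6 x 5 -> width = 6, height = 5 (consistent)
Top view 2 x 6 -> confirms length = 2, width = 6
The block is 2 x 6 x 5.
Total unit cubes = 2 * 6 * 5 = 60
60 unit cubes


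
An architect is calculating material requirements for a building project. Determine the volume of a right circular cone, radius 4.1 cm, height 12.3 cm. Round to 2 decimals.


Shape: cone
Radius r = 4.1 cm, Height h = 12.3 cm
Formula: V = (1/3) * pi * r^2 * h
r^2 = 16.81
pi * r^2 * h = pi * 16.81 * 12.3 = 206.763 * pi
V = 206.763 * pi / 3
V = 216.52
216.52 cm^3


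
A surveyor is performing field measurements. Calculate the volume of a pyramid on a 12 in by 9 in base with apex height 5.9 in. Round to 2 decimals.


Shape: rectangular pyramid
Base: 12 in x 9 in, Height h = 5.9 in
Formula: V = (1/3) * base_area * h
base_area = 12 * 9 = 108
base_area * h = 108 * 5.9 = 637.2
V = 637.2 / 3
V = 212.4
212.4 in^3


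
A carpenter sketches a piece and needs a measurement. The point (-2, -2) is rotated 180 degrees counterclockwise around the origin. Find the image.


Transformation: rotation about the origin
Original point: (-2, -2)
Rule for 180 deg: (x, y) -> (-x, -y)
Apply: (-2, -2) -> (2, 2)
(2, 2)


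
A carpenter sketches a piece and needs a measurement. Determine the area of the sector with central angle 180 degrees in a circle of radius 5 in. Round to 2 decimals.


Shape: circular sector
Radius r = 5 in, Angle = 180 degrees
Formula: A = (angle/360) * pi * r^2
r^2 = 25
Fraction of circle = 180/360
A = (180/360) * pi * 25
A = 12.5 * pi
A = 39.27
39.27 in^2


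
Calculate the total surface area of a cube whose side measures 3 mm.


Shape: cube
Side s = 3 mm
A cube has 6 square faces.
Formula: SA = 6 * s^2
s^2 = 9
SA = 6 * 9
SA = 54
54 mm^2


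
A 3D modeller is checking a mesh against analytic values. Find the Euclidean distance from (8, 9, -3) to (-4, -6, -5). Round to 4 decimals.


3D distance between two points
P1 = (8, 9, -3), P2 = (-4, -6, -5)
Formula: d = sqrt((x2-x1)^2 + (y2-y1)^2 + (z2-z1)^2)
dx = -4 - 8 = -12
dy = -6 - 9 = -15
dz = -5 - -3 = -2
dx^2 + dy^2 + dz^2 = 144 + 225 + 4 = 373
d = sqrt(373)
d = 19.3132
19.3132 units


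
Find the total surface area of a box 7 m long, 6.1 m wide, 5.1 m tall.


Shape: rectangular prism
l = 7 m, w = 6.1 m, h = 5.1 m
Formula: SA = 2(lw + lh + wh)
lw = 42.7, lh = 35.7, wh = 31.11
lw + lh + wh = 109.51
SA = 2 * 109.51
SA = 219.02
219.02 m^2


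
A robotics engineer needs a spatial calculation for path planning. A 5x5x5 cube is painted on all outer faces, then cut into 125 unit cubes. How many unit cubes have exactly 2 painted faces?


Large cube: 5 x 5 x 5, cut into unit cubes.
n = 5, so n - 2 = 3
Cubes with 2 painted faces lie along the edges, excluding corners.
A cube has 12 edges; each contributes (n - 2) = 3 such cubes.
Count = 12 * 3 = 36
36 unit cubes


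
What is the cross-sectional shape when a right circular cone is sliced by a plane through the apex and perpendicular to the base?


Solid: right circular cone
Cutting plane: through the apex and perpendicular to the base
Visualize the intersection of the plane with the solid's surface.
The boundary of the cut region is a isosceles triangle.
isosceles triangle


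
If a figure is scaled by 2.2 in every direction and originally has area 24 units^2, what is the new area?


Linear scale factor k = 2.2
Original area = 24 units^2
Rule: under a linear scaling by k, areas scale by k^2.
k^2 = 2.2^2 = 4.84
New area = 24 * 4.84
New area = 116.16
116.16 units^2


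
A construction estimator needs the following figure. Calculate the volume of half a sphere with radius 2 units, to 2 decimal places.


Shape: hemisphere (half of a sphere)
Radius r = 2 units
Formula: V = (1/2) * (4/3) * pi * r^3 = (2/3) * pi * r^3
r^3 = 8
(2/3) * 8 = 5.333333
V = 5.333333 * pi
V = 16.76
16.76 units^3


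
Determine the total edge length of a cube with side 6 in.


Shape: cube
Side s = 6 in
A cube has 12 edges, all equal.
Formula: total edge length = 12 * s
Total = 12 * 6
Total = 72
72 in


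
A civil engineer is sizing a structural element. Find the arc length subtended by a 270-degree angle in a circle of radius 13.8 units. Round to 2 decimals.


Shape: circular arc
Radius r = 13.8 units, Angle = 270 degrees
Formula: L = (angle/360) * 2 * pi * r
2 * pi * r = 27.6 * pi
L = (270/360) * 27.6 * pi
L = 20.7 * pi
L = 65.03
65.03 units


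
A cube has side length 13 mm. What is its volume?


Shape: cube
Side s = 13 mm
Formula: V = s^3
V = 13 * 13 * 13
V = 169 * 13
V = 2197
2197 mm^3


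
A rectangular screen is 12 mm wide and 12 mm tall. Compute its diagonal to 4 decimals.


Shape: rectangle (diagonal via Pythagoras)
Sides: 12 mm and 12 mm
Formula: d = sqrt(l^2 + w^2)
l^2 = 144, w^2 = 144
l^2 + w^2 = 288
d = sqrt(288)
d = 16.9706
16.9706 mm


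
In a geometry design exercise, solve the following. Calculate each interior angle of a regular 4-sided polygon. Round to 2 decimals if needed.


Shape: regular square (4 sides)
Formula: interior angle = (n - 2) * 180 / n
(n - 2) = 2
(n - 2) * 180 = 360
angle = 360 / 4
angle = 90
90 degrees


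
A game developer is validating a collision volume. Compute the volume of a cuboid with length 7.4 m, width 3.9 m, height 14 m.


Shape: rectangular prism
l = 7.4 m, w = 3.9 m, h = 14 m
Formula: V = l * w * h
V = 7.4 * 3.9 * 14
V = 28.86 * 14
V = 404.04
404.04 m^3


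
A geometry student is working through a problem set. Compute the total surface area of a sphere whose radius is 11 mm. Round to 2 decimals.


Shape: sphere
Radius r = 11 mm
Formula: SA = 4 * pi * r^2
r^2 = 121
SA = 4 * pi * 121
SA = 484 * pi
SA = 1520.53
1520.53 mm^2


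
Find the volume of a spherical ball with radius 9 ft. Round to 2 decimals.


Shape: sphere
Radius r = 9 ft
Formula: V = (4/3) * pi * r^3
r^3 = 729
(4/3) * 729 = 972
V = 972 * pi
V = 3053.63
3053.63 ft^3


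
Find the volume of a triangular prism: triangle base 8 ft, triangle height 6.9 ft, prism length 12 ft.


Shape: triangular prism
Triangle base = 8 ft, triangle height = 6.9 ft, prism length L = 12 ft
Formula: V = (1/2 * b * h_tri) * L
Cross-section area = 0.5 * 8 * 6.9 = 27.6
V = 27.6 * 12
V = 331.2
331.2 ft^3


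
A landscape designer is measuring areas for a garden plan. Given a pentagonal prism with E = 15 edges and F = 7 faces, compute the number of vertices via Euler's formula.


Polyhedron: pentagonal prism
Euler's formula for convex polyhedra: V - E + F = 2
Given: E = 15 edges and F = 7 faces
Solve for V:
V = 2 + E - F = 2 + 15 - 7 = 10
10 vertices


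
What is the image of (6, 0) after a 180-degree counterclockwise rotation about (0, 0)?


Transformation: rotation about the origin
Original point: (6, 0)
Rule for 180 deg: (x, y) -> (-x, -y)
Apply: (6, 0) -> (-6, 0)
(-6, 0)


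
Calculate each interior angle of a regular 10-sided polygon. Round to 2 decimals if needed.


Shape: regular decagon (10 sides)
Formula: interior angle = (n - 2) * 180 / n
(n - 2) = 8
(n - 2) * 180 = 1440
angle = 1440 / 10
angle = 144
144 degrees


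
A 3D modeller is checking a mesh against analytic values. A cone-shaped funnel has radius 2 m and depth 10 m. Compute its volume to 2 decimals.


Shape: cone
Radius r = 2 m, Height h = 10 m
Formula: V = (1/3) * pi * r^2 * h
r^2 = 4
pi * r^2 * h = pi * 4 * 10 = 40 * pi
V = 40 * pi / 3
V = 41.89
41.89 m^3


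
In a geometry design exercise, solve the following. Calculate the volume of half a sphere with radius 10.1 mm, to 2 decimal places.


Shape: hemisphere (half of a sphere)
Radius r = 10.1 mm
Formula: V = (1/2) * (4/3) * pi * r^3 = (2/3) * pi * r^3
r^3 = 1030.301
(2/3) * 1030.301 = 686.867333
V = 686.867333 * pi
V = 2157.86
2157.86 mm^3


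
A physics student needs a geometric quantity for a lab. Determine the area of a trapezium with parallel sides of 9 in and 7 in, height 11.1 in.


Shape: trapezoid
Parallel sides a = 9 in, b = 7 in; Height h = 11.1 in
Formula: A = (a + b) * h / 2
a + b = 9 + 7 = 16
A = 16 * 11.1 / 2
A = 177.6 / 2
A = 88.8
88.8 in^2


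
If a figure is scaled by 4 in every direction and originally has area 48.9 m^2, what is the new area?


Linear scale factor k = 4
Original area = 48.9 m^2
Rule: under a linear scaling by k, areas scale by k^2.
k^2 = 4^2 = 16
New area = 48.9 * 16
New area = 782.4
782.4 m^2


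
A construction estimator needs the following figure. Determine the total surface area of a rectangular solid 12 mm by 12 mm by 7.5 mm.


Shape: rectangular prism
l = 12 mm, w = 12 mm, h = 7.5 mm
Formula: SA = 2(lw + lh + wh)
lw = 144, lh = 90, wh = 90
lw + lh + wh = 324
SA = 2 * 324
SA = 648
648 mm^2


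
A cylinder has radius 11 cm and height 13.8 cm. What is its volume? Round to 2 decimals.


Shape: cylinder
Radius r = 11 cm, Height h = 13.8 cm
Formula: V = pi * r^2 * h
r^2 = 121
V = pi * 121 * 13.8
V = 1669.8 * pi
V = 5245.83
5245.83 cm^3


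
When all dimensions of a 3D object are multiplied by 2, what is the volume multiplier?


Linear scale factor k = 2
Rule: under a linear scaling by k, volumes scale by k^3.
k^3 = 2 * 2 * 2
k^3 = 4 * 2
k^3 = 8
Volume scales by a factor of 8.
8 (dimensionless)


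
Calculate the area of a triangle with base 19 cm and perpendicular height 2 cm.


Shape: triangle
Base b = 19 cm, Height h = 2 cm
Formula: A = (1/2) * b * h
A = 0.5 * 19 * 2
A = 0.5 * 38
A = 19
19 cm^2


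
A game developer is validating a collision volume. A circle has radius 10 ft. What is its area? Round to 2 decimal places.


Shape: circle
Radius r = 10 ft
Formula: A = pi * r^2
r^2 = 10^2 = 100
A = pi * 100
A = 314.16
314.16 ft^2


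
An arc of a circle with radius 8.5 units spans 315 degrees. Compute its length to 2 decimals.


Shape: circular arc
Radius r = 8.5 units, Angle = 315 degrees
Formula: L = (angle/360) * 2 * pi * r
2 * pi * r = 17 * pi
L = (315/360) * 17 * pi
L = 14.875 * pi
L = 46.73
46.73 units


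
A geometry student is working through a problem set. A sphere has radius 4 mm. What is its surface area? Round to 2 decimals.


Shape: sphere
Radius r = 4 mm
Formula: SA = 4 * pi * r^2
r^2 = 16
SA = 4 * pi * 16
SA = 64 * pi
SA = 201.06
201.06 mm^2


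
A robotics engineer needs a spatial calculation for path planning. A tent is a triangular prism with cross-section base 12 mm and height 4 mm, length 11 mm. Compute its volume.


Shape: triangular prism
Triangle base = 12 mm, triangle height = 4 mm, prism length L = 11 mm
Formula: V = (1/2 * b * h_tri) * L
Cross-section area = 0.5 * 12 * 4 = 24
V = 24 * 11
V = 264
264 mm^3


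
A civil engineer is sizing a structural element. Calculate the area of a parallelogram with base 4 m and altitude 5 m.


Shape: parallelogram
Base b = 4 m, Height h = 5 m
Formula: A = b * h
A = 4 * 5
A = 20
20 m^2


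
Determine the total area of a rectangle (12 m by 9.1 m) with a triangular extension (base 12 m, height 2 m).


Composite shape: rectangle + triangle
Rectangle area = 12 * 9.1 = 109.2
Triangle area = 0.5 * 12 * 2 = 12
Total = 109.2 + 12
Total = 121.2
121.2 m^2


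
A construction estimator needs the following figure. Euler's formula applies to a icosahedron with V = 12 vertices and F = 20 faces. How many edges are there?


Polyhedron: icosahedron
Euler's formula for convex polyhedra: V - E + F = 2
Given: V = 12 vertices and F = 20 faces
Solve for E:
E = V + F - 2 = 12 + 20 - 2 = 30
30 edges


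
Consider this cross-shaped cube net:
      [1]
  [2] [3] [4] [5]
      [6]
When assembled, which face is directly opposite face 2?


Net: cross layout. Take square 3 as the base (bottom).
Fold the four squares in the horizontal row up around 3: 2 -> left, 4 -> right, 5 wraps to the top.
Fold 1 and 6 up from 3: 1 -> back, 6 -> front.
Opposite pairs are therefore: (1, 6), (2, 4), (3, 5).
Face 2 is opposite face 4.
face 4


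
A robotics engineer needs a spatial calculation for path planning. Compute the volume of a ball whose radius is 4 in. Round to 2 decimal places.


Shape: sphere
Radius r = 4 in
Formula: V = (4/3) * pi * r^3
r^3 = 64
(4/3) * 64 = 85.333333
V = 85.333333 * pi
V = 268.08
268.08 in^3


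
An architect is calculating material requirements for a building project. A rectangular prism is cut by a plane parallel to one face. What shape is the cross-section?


Solid: rectangular prism
Cutting plane: parallel to one face
Visualize the intersection of the plane with the solid's surface.
The boundary of the cut region is a rectangle.
rectangle


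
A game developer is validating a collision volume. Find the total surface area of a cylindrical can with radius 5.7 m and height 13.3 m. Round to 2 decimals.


Shape: closed cylinder
Radius r = 5.7 m, Height h = 13.3 m
Formula: SA = 2*pi*r^2 + 2*pi*r*h = 2*pi*r*(r + h)
r + h = 19
2 * r * (r + h) = 2 * 5.7 * 19 = 216.6
SA = 216.6 * pi
SA = 680.47
680.47 m^2


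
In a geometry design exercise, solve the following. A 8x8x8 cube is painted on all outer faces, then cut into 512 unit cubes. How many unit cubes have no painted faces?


Large cube: 8 x 8 x 8, cut into unit cubes.
n = 8, so n - 2 = 6
Unpainted cubes form the interior (n - 2)^3 block.
(n - 2)^3 = 6^3 = 216
216 unit cubes


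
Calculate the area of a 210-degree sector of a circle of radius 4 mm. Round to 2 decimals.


Shape: circular sector
Radius r = 4 mm, Angle = 210 degrees
Formula: A = (angle/360) * pi * r^2
r^2 = 16
Fraction of circle = 210/360
A = (210/360) * pi * 16
A = 9.333333 * pi
A = 29.32
29.32 mm^2


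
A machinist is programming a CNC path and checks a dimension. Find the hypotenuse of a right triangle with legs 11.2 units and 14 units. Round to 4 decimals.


Shape: right triangle
Legs a = 11.2 units, b = 14 units
Formula: c = sqrt(a^2 + b^2)
a^2 = 125.44, b^2 = 196
a^2 + b^2 = 321.44
c = sqrt(321.44)
c = 17.9287
17.9287 units


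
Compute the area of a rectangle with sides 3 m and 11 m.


Shape: rectangle
Length l = 3 m, Width w = 11 m
Formula: A = l * w
A = 3 * 11
A = 33
33 m^2


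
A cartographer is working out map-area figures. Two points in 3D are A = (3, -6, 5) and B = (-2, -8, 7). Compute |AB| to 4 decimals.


3D distance between two points
P1 = (3, -6, 5), P2 = (-2, -8, 7)
Formula: d = sqrt((x2-x1)^2 + (y2-y1)^2 + (z2-z1)^2)
dx = -2 - 3 = -5
dy = -8 - -6 = -2
dz = 7 - 5 = 2
dx^2 + dy^2 + dz^2 = 25 + 4 + 4 = 33
d = sqrt(33)
d = 5.7446
5.7446 units


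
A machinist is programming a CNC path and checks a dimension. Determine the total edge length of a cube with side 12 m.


Shape: cube
Side s = 12 m
A cube has 12 edges, all equal.
Formula: total edge length = 12 * s
Total = 12 * 12
Total = 144
144 m


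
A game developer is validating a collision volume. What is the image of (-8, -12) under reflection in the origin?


Transformation: reflection
Original point: (-8, -12)
Rule for reflection through the origin: (x, y) -> (-x, -y)
Apply: (-8, -12) -> (8, 12)
(8, 12)


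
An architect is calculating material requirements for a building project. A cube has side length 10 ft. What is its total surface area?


Shape: cube
Side s = 10 ft
A cube has 6 square faces.
Formula: SA = 6 * s^2
s^2 = 100
SA = 6 * 100
SA = 600
600 ft^2


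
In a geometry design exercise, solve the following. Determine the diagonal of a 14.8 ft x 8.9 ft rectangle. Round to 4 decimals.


Shape: rectangle (diagonal via Pythagoras)
Sides: 14.8 ft and 8.9 ft
Formula: d = sqrt(l^2 + w^2)
l^2 = 219.04, w^2 = 79.21
l^2 + w^2 = 298.25
d = sqrt(298.25)
d = 17.2699
17.2699 ft


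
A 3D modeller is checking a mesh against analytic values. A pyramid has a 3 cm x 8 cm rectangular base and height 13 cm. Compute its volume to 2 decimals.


Shape: rectangular pyramid
Base: 3 cm x 8 cm, Height h = 13 cm
Formula: V = (1/3) * base_area * h
base_area = 3 * 8 = 24
base_area * h = 24 * 13 = 312
V = 312 / 3
V = 104
104 cm^3


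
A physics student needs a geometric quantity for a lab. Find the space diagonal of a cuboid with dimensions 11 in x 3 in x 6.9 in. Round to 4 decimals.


Shape: rectangular box (space diagonal)
l = 11 in, w = 3 in, h = 6.9 in
Visualize: the diagonal of the base, then a right triangle with that diagonal and the height.
Formula: d = sqrt(l^2 + w^2 + h^2)
l^2 + w^2 + h^2 = 121 + 9 + 47.61 = 177.61
d = sqrt(177.61)
d = 13.327
13.327 in


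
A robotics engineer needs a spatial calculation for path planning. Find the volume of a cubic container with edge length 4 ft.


Shape: cube
Side s = 4 ft
Formula: V = s^3
V = 4 * 4 * 4
V = 16 * 4
V = 64
64 ft^3


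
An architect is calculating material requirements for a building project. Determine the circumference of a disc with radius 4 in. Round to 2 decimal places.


Shape: circle
Radius r = 4 in
Formula: C = 2 * pi * r
C = 2 * pi * 4
C = 8 * pi
C = 25.13
25.13 in


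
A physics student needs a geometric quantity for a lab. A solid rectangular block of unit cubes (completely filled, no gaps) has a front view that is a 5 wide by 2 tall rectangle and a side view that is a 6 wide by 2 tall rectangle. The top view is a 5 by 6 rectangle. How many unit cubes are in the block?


Orthographic views of a solid rectangular block:
Front view 5 x 2 -> length = 5, height = 2
Side view 6 x 2 -> width = 6, height = 2 (consistent)
Top view 5 x 6 -> confirms length = 5, width = 6
The block is 5 x 6 x 2.
Total unit cubes = 5 * 6 * 2 = 60
60 unit cubes


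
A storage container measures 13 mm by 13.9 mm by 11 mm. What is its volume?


Shape: rectangular prism
l = 13 mm, w = 13.9 mm, h = 11 mm
Formula: V = l * w * h
V = 13 * 13.9 * 11
V = 180.7 * 11
V = 1987.7
1987.7 mm^3


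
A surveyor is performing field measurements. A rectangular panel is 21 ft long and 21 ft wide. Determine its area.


Shape: rectangle
Length l = 21 ft, Width w = 21 ft
Formula: A = l * w
A = 21 * 21
A = 441
441 ft^2


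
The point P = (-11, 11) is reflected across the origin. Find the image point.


Transformation: reflection
Original point: (-11, 11)
Rule for reflection through the origin: (x, y) -> (-x, -y)
Apply: (-11, 11) -> (11, -11)
(11, -11)


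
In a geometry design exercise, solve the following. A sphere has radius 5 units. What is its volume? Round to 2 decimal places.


Shape: sphere
Radius r = 5 units
Formula: V = (4/3) * pi * r^3
r^3 = 125
(4/3) * 125 = 166.666667
V = 166.666667 * pi
V = 523.6
523.6 units^3


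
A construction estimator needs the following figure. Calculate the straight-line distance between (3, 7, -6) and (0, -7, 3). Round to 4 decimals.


3D distance between two points
P1 = (3, 7, -6), P2 = (0, -7, 3)
Formula: d = sqrt((x2-x1)^2 + (y2-y1)^2 + (z2-z1)^2)
dx = 0 - 3 = -3
dy = -7 - 7 = -14
dz = 3 - -6 = 9
dx^2 + dy^2 + dz^2 = 9 + 196 + 81 = 286
d = sqrt(286)
d = 16.9115
16.9115 units


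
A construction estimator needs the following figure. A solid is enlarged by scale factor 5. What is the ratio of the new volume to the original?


Linear scale factor k = 5
Rule: under a linear scaling by k, volumes scale by k^3.
k^3 = 5 * 5 * 5
k^3 = 25 * 5
k^3 = 125
Volume scales by a factor of 125.
125 (dimensionless)


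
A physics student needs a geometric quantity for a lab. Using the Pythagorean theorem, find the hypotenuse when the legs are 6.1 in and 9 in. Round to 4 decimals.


Shape: right triangle
Legs a = 6.1 in, b = 9 in
Formula: c = sqrt(a^2 + b^2)
a^2 = 37.21, b^2 = 81
a^2 + b^2 = 118.21
c = sqrt(118.21)
c = 10.8724
10.8724 in


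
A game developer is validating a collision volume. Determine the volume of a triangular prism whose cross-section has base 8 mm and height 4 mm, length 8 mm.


Shape: triangular prism
Triangle base = 8 mm, triangle height = 4 mm, prism length L = 8 mm
Formula: V = (1/2 * b * h_tri) * L
Cross-section area = 0.5 * 8 * 4 = 16
V = 16 * 8
V = 128
128 mm^3


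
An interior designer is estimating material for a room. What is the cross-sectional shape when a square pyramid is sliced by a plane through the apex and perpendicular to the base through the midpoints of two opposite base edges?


Solid: square pyramid
Cutting plane: through the apex and perpendicular to the base through the midpoints of two opposite base edges
Visualize the intersection of the plane with the solid's surface.
The boundary of the cut region is a isosceles triangle.
isosceles triangle


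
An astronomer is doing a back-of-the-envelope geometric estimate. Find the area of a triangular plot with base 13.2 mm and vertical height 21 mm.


Shape: triangle
Base b = 13.2 mm, Height h = 21 mm
Formula: A = (1/2) * b * h
A = 0.5 * 13.2 * 21
A = 0.5 * 277.2
A = 138.6
138.6 mm^2


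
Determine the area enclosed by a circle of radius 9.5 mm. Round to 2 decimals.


Shape: circle
Radius r = 9.5 mm
Formula: A = pi * r^2
r^2 = 9.5^2 = 90.25
A = pi * 90.25
A = 283.53
283.53 mm^2


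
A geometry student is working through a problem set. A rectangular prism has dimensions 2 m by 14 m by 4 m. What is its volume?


Shape: rectangular prism
l = 2 m, w = 14 m, h = 4 m
Formula: V = l * w * h
V = 2 * 14 * 4
V = 28 * 4
V = 112
112 m^3


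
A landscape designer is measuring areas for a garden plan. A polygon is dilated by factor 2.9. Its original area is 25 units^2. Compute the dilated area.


Linear scale factor k = 2.9
Original area = 25 units^2
Rule: under a linear scaling by k, areas scale by k^2.
k^2 = 2.9^2 = 8.41
New area = 25 * 8.41
New area = 210.25
210.25 units^2


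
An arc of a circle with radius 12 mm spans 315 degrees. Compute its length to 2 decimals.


Shape: circular arc
Radius r = 12 mm, Angle = 315 degrees
Formula: L = (angle/360) * 2 * pi * r
2 * pi * r = 24 * pi
L = (315/360) * 24 * pi
L = 21 * pi
L = 65.97
65.97 mm


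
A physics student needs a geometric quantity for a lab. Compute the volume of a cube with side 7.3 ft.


Shape: cube
Side s = 7.3 ft
Formula: V = s^3
V = 7.3 * 7.3 * 7.3
V = 53.29 * 7.3
V = 389.017
389.017 ft^3


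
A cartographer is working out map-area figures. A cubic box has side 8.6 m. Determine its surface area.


Shape: cube
Side s = 8.6 m
A cube has 6 square faces.
Formula: SA = 6 * s^2
s^2 = 73.96
SA = 6 * 73.96
SA = 443.76
443.76 m^2


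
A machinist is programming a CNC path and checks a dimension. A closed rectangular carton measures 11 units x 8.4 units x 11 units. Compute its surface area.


Shape: rectangular prism
l = 11 units, w = 8.4 units, h = 11 units
Formula: SA = 2(lw + lh + wh)
lw = 92.4, lh = 121, wh = 92.4
lw + lh + wh = 305.8
SA = 2 * 305.8
SA = 611.6
611.6 units^2


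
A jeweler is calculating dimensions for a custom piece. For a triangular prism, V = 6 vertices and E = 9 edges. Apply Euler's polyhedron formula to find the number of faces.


Polyhedron: triangular prism
Euler's formula for convex polyhedra: V - E + F = 2
Given: V = 6 vertices and E = 9 edges
Solve for F:
F = 2 + E - V = 2 + 9 - 6 = 5
5 faces


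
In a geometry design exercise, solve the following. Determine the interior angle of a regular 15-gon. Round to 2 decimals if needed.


Shape: regular pentadecagon (15 sides)
Formula: interior angle = (n - 2) * 180 / n
(n - 2) = 13
(n - 2) * 180 = 2340
angle = 2340 / 15
angle = 156
156 degrees


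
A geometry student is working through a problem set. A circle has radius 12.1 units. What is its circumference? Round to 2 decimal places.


Shape: circle
Radius r = 12.1 units
Formula: C = 2 * pi * r
C = 2 * pi * 12.1
C = 24.2 * pi
C = 76.03
76.03 units


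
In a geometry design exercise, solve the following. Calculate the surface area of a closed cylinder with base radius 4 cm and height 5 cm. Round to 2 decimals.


Shape: closed cylinder
Radius r = 4 cm, Height h = 5 cm
Formula: SA = 2*pi*r^2 + 2*pi*r*h = 2*pi*r*(r + h)
r + h = 9
2 * r * (r + h) = 2 * 4 * 9 = 72
SA = 72 * pi
SA = 226.19
226.19 cm^2


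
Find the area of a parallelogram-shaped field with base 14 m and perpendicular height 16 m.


Shape: parallelogram
Base b = 14 m, Height h = 16 m
Formula: A = b * h
A = 14 * 16
A = 224
224 m^2


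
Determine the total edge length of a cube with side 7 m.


Shape: cube
Side s = 7 m
A cube has 12 edges, all equal.
Formula: total edge length = 12 * s
Total = 12 * 7
Total = 84
84 m


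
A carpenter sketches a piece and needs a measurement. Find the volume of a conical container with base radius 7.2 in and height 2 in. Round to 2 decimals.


Shape: cone
Radius r = 7.2 in, Height h = 2 in
Formula: V = (1/3) * pi * r^2 * h
r^2 = 51.84
pi * r^2 * h = pi * 51.84 * 2 = 103.68 * pi
V = 103.68 * pi / 3
V = 108.57
108.57 in^3


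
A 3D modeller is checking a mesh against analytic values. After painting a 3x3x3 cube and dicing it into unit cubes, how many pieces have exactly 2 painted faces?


Large cube: 3 x 3 x 3, cut into unit cubes.
n = 3, so n - 2 = 1
Cubes with 2 painted faces lie along the edges, excluding corners.
A cube has 12 edges; each contributes (n - 2) = 1 such cubes.
Count = 12 * 1 = 12
12 unit cubes


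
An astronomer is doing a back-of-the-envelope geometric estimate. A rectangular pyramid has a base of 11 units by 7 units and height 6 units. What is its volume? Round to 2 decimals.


Shape: rectangular pyramid
Base: 11 units x 7 units, Height h = 6 units
Formula: V = (1/3) * base_area * h
base_area = 11 * 7 = 77
base_area * h = 77 * 6 = 462
V = 462 / 3
V = 154
154 units^3


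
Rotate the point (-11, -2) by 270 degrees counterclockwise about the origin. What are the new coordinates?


Transformation: rotation about the origin
Original point: (-11, -2)
Rule for 270 deg counterclockwise: (x, y) -> (y, -x)
Apply: (-11, -2) -> (-2, 11)
(-2, 11)


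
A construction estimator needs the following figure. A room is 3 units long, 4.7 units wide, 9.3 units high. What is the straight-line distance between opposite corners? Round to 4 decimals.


Shape: rectangular box (space diagonal)
l = 3 units, w = 4.7 units, h = 9.3 units
Visualize: the diagonal of the base, then a right triangle with that diagonal and the height.
Formula: d = sqrt(l^2 + w^2 + h^2)
l^2 + w^2 + h^2 = 9 + 22.09 + 86.49 = 117.58
d = sqrt(117.58)
d = 10.8434
10.8434 units


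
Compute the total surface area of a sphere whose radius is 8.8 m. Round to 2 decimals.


Shape: sphere
Radius r = 8.8 m
Formula: SA = 4 * pi * r^2
r^2 = 77.44
SA = 4 * pi * 77.44
SA = 309.76 * pi
SA = 973.14
973.14 m^2


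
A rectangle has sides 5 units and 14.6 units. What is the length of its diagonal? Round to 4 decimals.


Shape: rectangle (diagonal via Pythagoras)
Sides: 5 units and 14.6 units
Formula: d = sqrt(l^2 + w^2)
l^2 = 25, w^2 = 213.16
l^2 + w^2 = 238.16
d = sqrt(238.16)
d = 15.4324
15.4324 units


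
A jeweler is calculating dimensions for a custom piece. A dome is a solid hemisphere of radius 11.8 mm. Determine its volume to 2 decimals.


Shape: hemisphere (half of a sphere)
Radius r = 11.8 mm
Formula: V = (1/2) * (4/3) * pi * r^3 = (2/3) * pi * r^3
r^3 = 1643.032
(2/3) * 1643.032 = 1095.354667
V = 1095.354667 * pi
V = 3441.16
3441.16 mm^3


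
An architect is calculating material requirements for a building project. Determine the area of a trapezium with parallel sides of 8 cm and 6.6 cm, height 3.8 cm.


Shape: trapezoid
Parallel sides a = 8 cm, b = 6.6 cm; Height h = 3.8 cm
Formula: A = (a + b) * h / 2
a + b = 8 + 6.6 = 14.6
A = 14.6 * 3.8 / 2
A = 55.48 / 2
A = 27.74
27.74 cm^2


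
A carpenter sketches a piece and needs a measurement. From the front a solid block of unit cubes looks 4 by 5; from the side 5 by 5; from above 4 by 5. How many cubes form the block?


Orthographic views of a solid rectangular block:
Front view 4 x 5 -> length = 4, height = 5
Side view 5 x 5 -> width = 5, height = 5 (consistent)
Top view 4 x 5 -> confirms length = 4, width = 5
The block is 4 x 5 x 5.
Total unit cubes = 4 * 5 * 5 = 100
100 unit cubes


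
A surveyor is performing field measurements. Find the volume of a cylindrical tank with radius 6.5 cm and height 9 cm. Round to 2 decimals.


Shape: cylinder
Radius r = 6.5 cm, Height h = 9 cm
Formula: V = pi * r^2 * h
r^2 = 42.25
V = pi * 42.25 * 9
V = 380.25 * pi
V = 1194.59
1194.59 cm^3


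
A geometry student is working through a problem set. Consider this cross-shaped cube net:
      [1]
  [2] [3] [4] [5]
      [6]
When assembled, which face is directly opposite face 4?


Net: cross layout. Take square 3 as the base (bottom).
Fold the four squares in the horizontal row up around 3: 2 -> left, 4 -> right, 5 wraps to the top.
Fold 1 and 6 up from 3: 1 -> back, 6 -> front.
Opposite pairs are therefore: (1, 6), (2, 4), (3, 5).
Face 4 is opposite face 2.
face 2


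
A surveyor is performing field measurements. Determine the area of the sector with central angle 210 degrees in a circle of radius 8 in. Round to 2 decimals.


Shape: circular sector
Radius r = 8 in, Angle = 210 degrees
Formula: A = (angle/360) * pi * r^2
r^2 = 64
Fraction of circle = 210/360
A = (210/360) * pi * 64
A = 37.333333 * pi
A = 117.29
117.29 in^2


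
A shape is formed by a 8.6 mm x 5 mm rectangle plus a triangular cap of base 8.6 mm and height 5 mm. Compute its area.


Composite shape: rectangle + triangle
Rectangle area = 8.6 * 5 = 43
Triangle area = 0.5 * 8.6 * 5 = 21.5
Total = 43 + 21.5
Total = 64.5
64.5 mm^2


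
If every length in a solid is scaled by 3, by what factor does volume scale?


Linear scale factor k = 3
Rule: under a linear scaling by k, volumes scale by k^3.
k^3 = 3 * 3 * 3
k^3 = 9 * 3
k^3 = 27
Volume scales by a factor of 27.
27 (dimensionless)


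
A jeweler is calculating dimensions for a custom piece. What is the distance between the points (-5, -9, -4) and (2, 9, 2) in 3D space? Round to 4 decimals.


3D distance between two points
P1 = (-5, -9, -4), P2 = (2, 9, 2)
Formula: d = sqrt((x2-x1)^2 + (y2-y1)^2 + (z2-z1)^2)
dx = 2 - -5 = 7
dy = 9 - -9 = 18
dz = 2 - -4 = 6
dx^2 + dy^2 + dz^2 = 49 + 324 + 36 = 409
d = sqrt(409)
d = 20.2237
20.2237 units


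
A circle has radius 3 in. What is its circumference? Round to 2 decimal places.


Shape: circle
Radius r = 3 in
Formula: C = 2 * pi * r
C = 2 * pi * 3
C = 6 * pi
C = 18.85
18.85 in


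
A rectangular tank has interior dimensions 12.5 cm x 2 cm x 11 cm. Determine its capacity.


Shape: rectangular prism
l = 12.5 cm, w = 2 cm, h = 11 cm
Formula: V = l * w * h
V = 12.5 * 2 * 11
V = 25 * 11
V = 275
275 cm^3


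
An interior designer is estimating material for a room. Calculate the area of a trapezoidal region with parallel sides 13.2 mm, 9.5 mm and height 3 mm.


Shape: trapezoid
Parallel sides a = 13.2 mm, b = 9.5 mm; Height h = 3 mm
Formula: A = (a + b) * h / 2
a + b = 13.2 + 9.5 = 22.7
A = 22.7 * 3 / 2
A = 68.1 / 2
A = 34.05
34.05 mm^2


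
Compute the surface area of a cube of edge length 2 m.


Shape: cube
Side s = 2 m
A cube has 6 square faces.
Formula: SA = 6 * s^2
s^2 = 4
SA = 6 * 4
SA = 24
24 m^2


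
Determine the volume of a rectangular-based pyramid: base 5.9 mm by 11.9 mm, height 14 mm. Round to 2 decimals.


Shape: rectangular pyramid
Base: 5.9 mm x 11.9 mm, Height h = 14 mm
Formula: V = (1/3) * base_area * h
base_area = 5.9 * 11.9 = 70.21
base_area * h = 70.21 * 14 = 982.94
V = 982.94 / 3
V = 327.65
327.65 mm^3


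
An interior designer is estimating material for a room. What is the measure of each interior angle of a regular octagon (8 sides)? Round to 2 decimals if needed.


Shape: regular octagon (8 sides)
Formula: interior angle = (n - 2) * 180 / n
(n - 2) = 6
(n - 2) * 180 = 1080
angle = 1080 / 8
angle = 135
135 degrees


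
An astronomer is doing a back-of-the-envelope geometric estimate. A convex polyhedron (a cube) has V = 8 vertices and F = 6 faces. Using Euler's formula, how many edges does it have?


Polyhedron: cube
Euler's formula for convex polyhedra: V - E + F = 2
Given: V = 8 vertices and F = 6 faces
Solve for E:
E = V + F - 2 = 8 + 6 - 2 = 12
12 edges


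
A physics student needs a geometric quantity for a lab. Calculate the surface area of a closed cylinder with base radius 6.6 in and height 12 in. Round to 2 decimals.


Shape: closed cylinder
Radius r = 6.6 in, Height h = 12 in
Formula: SA = 2*pi*r^2 + 2*pi*r*h = 2*pi*r*(r + h)
r + h = 18.6
2 * r * (r + h) = 2 * 6.6 * 18.6 = 245.52
SA = 245.52 * pi
SA = 771.32
771.32 in^2


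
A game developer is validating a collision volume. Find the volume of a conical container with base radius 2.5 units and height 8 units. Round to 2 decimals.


Shape: cone
Radius r = 2.5 units, Height h = 8 units
Formula: V = (1/3) * pi * r^2 * h
r^2 = 6.25
pi * r^2 * h = pi * 6.25 * 8 = 50 * pi
V = 50 * pi / 3
V = 52.36
52.36 units^3


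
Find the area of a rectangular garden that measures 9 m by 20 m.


Shape: rectangle
Length l = 9 m, Width w = 20 m
Formula: A = l * w
A = 9 * 20
A = 180
180 m^2


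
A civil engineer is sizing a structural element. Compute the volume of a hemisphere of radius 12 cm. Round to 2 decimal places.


Shape: hemisphere (half of a sphere)
Radius r = 12 cm
Formula: V = (1/2) * (4/3) * pi * r^3 = (2/3) * pi * r^3
r^3 = 1728
(2/3) * 1728 = 1152
V = 1152 * pi
V = 3619.11
3619.11 cm^3


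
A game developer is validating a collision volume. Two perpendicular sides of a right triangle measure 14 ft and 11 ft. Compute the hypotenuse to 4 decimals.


Shape: right triangle
Legs a = 14 ft, b = 11 ft
Formula: c = sqrt(a^2 + b^2)
a^2 = 196, b^2 = 121
a^2 + b^2 = 317
c = sqrt(317)
c = 17.8045
17.8045 ft


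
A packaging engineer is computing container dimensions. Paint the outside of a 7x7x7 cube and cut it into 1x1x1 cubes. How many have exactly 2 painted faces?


Large cube: 7 x 7 x 7, cut into unit cubes.
n = 7, so n - 2 = 5
Cubes with 2 painted faces lie along the edges, excluding corners.
A cube has 12 edges; each contributes (n - 2) = 5 such cubes.
Count = 12 * 5 = 60
60 unit cubes


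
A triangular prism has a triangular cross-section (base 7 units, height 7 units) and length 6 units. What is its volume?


Shape: triangular prism
Triangle base = 7 units, triangle height = 7 units, prism length L = 6 units
Formula: V = (1/2 * b * h_tri) * L
Cross-section area = 0.5 * 7 * 7 = 24.5
V = 24.5 * 6
V = 147
147 units^3


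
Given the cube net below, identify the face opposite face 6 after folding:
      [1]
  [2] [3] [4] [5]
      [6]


Net: cross layout. Take square 3 as the base (bottom).
Fold the four squares in the horizontal row up around 3: 2 -> left, 4 -> right, 5 wraps to the top.
Fold 1 and 6 up from 3: 1 -> back, 6 -> front.
Opposite pairs are therefore: (1, 6), (2, 4), (3, 5).
Face 6 is opposite face 1.
face 1


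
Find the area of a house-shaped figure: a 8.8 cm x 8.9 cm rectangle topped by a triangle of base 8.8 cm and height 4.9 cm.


Composite shape: rectangle + triangle
Rectangle area = 8.8 * 8.9 = 78.32
Triangle area = 0.5 * 8.8 * 4.9 = 21.56
Total = 78.32 + 21.56
Total = 99.88
99.88 cm^2


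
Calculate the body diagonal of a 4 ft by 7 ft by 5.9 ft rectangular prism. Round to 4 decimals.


Shape: rectangular box (space diagonal)
l = 4 ft, w = 7 ft, h = 5.9 ft
Visualize: the diagonal of the base, then a right triangle with that diagonal and the height.
Formula: d = sqrt(l^2 + w^2 + h^2)
l^2 + w^2 + h^2 = 16 + 49 + 34.81 = 99.81
d = sqrt(99.81)
d = 9.9905
9.9905 ft


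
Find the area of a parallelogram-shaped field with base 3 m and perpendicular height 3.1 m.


Shape: parallelogram
Base b = 3 m, Height h = 3.1 m
Formula: A = b * h
A = 3 * 3.1
A = 9.3
9.3 m^2


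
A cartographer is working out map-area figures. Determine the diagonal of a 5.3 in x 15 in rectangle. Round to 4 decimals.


Shape: rectangle (diagonal via Pythagoras)
Sides: 5.3 in and 15 in
Formula: d = sqrt(l^2 + w^2)
l^2 = 28.09, w^2 = 225
l^2 + w^2 = 253.09
d = sqrt(253.09)
d = 15.9088
15.9088 in
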